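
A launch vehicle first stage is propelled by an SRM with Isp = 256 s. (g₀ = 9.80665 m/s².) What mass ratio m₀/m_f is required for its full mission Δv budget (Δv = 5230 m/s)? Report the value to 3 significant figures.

mass ratio ≈ 8.03

v_e = Isp · g₀ = 256 × 9.80665 = 2510.5 m/s.
m₀/m_f = exp(Δv / v_e) = exp(5230 / 2510.5) = exp(2.0832) = 8.0305.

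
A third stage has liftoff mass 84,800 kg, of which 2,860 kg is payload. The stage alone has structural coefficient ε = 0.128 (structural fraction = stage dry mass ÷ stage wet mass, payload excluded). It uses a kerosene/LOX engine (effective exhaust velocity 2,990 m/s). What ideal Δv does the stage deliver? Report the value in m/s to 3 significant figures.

Stage wet mass = m₀ − payload = 84,800 − 2,860 = 81,940 kg.
Stage dry mass = ε × stage wet mass = 0.128 × 81,940 = 10,488.3 kg.
Burnout mass m_f = stage dry + payload = 10,488.3 + 2,860 = 13,348.3 kg.
Δv = v_e · ln(84,800/13,348.3) = 2990.0 × ln(6.353) = 2990.0 × 1.8489 ≈ 5528 m/s.

Δv ≈ 5530 m/s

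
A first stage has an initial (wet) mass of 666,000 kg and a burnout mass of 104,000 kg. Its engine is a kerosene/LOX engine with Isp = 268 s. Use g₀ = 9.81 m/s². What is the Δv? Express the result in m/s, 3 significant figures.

Δv ≈ 4880 m/s

v_e = Isp · g₀ = 268 × 9.81 = 2629.1 m/s.
Rocket equation: Δv = v_e · ln(m₀/m_f) = 2629.1 × ln(6.404) = 2629.1 × 1.8569 ≈ 4881.9 m/s.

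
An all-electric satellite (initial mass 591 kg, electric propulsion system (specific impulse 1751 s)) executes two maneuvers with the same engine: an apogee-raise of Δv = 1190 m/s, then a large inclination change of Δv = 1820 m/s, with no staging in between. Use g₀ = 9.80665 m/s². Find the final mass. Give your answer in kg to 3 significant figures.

v_e = Isp · g₀ = 1751 × 9.80665 = 17171.4 m/s.
After the first burn: m = 591 × exp(−1190/17171.4) = 591 × 0.93305 = 551.433 kg.
After the second burn: m = 551.433 × exp(−1820/17171.4) = 551.433 × 0.89943 = 495.975 kg.

final mass ≈ 496 kg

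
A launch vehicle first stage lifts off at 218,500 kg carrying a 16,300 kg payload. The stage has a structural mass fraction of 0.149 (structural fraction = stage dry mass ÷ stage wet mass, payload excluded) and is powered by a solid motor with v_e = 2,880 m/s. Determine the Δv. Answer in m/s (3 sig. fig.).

Stage wet mass = m₀ − payload = 218,500 − 16,300 = 202,200 kg.
Stage dry mass = ε × stage wet mass = 0.149 × 202,200 = 30,127.8 kg.
Burnout mass m_f = stage dry + payload = 30,127.8 + 16,300 = 46,427.8 kg.
Rocket equation: Δv = v_e · ln(218,500/46,427.8) = 2880.0 × ln(4.706) = 2880.0 × 1.5489 ≈ 4461 m/s.

Δv ≈ 4460 m/s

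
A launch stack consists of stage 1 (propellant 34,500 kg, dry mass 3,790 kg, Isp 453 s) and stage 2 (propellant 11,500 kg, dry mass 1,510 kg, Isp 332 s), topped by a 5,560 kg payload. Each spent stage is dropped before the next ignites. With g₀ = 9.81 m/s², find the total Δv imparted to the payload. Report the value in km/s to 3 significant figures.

Ignition mass of stage 1 = 34,500+3,790 + 11,500+1,510 + 5,560 = 56,860 kg.
Stage 1: m₀ = 56,860 kg, m_f = 56,860 − 34,500 = 22,360 kg; Δv = 453×9.81×ln(2.543) = 4443.9×0.9333 ≈ 4148 m/s.
Stage 2: m₀ = 18,570 kg, m_f = 18,570 − 11,500 = 7,070 kg; Δv = 332×9.81×ln(2.627) = 3256.9×0.9657 ≈ 3145 m/s.
Total Δv = 4148 + 3145 = 7293 m/s.

Δv ≈ 7.29 km/s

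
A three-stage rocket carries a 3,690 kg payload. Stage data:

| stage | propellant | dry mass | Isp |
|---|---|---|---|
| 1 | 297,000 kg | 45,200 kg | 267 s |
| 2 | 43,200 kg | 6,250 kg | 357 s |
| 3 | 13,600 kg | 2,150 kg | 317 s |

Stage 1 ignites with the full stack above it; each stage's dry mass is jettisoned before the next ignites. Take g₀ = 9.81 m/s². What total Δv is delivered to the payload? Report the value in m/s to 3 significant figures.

Δv ≈ 10600 m/s

Ignition mass of stage 1 = 297,000+45,200 + 43,200+6,250 + 13,600+2,150 + 3,690 = 411,090 kg.
Stage 1: m₀ = 411,090 kg, m_f = 411,090 − 297,000 = 114,090 kg; Δv = 267×9.81×ln(3.603) = 2619.3×1.2818 ≈ 3357 m/s.
Stage 2: m₀ = 68,890 kg, m_f = 68,890 − 43,200 = 25,690 kg; Δv = 357×9.81×ln(2.682) = 3502.2×0.9864 ≈ 3455 m/s.
Stage 3: m₀ = 19,440 kg, m_f = 19,440 − 13,600 = 5,840 kg; Δv = 317×9.81×ln(3.329) = 3109.8×1.2026 ≈ 3740 m/s.
Total Δv = 3357 + 3455 + 3740 = 10552 m/s.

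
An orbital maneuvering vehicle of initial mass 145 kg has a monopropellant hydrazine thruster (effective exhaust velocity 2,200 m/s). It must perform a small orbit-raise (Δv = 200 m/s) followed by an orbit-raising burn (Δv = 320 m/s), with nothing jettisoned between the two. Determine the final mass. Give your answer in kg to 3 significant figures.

final mass ≈ 114 kg

After the first burn: m = 145 × exp(−200/2200.0) = 145 × 0.91310 = 132.4 kg.
After the second burn: m = 132.4 × exp(−320/2200.0) = 132.4 × 0.86463 = 114.477 kg.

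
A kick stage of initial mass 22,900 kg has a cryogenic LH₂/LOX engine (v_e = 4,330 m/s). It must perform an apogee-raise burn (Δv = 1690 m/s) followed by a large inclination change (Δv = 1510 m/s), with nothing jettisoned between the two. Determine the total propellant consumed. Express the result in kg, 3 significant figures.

After the first burn: m = 22900 × exp(−1690/4330.0) = 22900 × 0.67685 = 15,499.9 kg.
After the second burn: m = 15,499.9 × exp(−1510/4330.0) = 15,499.9 × 0.70558 = 10,936.4 kg.
Total propellant = m₀ − m_final = 22900 − 10,936.4 = 11,963.6 kg.

total propellant consumed ≈ 12000 kg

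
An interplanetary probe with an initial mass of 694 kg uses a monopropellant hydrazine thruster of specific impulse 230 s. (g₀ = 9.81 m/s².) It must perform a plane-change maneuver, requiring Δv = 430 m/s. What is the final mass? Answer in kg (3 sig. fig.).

final mass ≈ 574 kg

v_e = Isp · g₀ = 230 × 9.81 = 2256.3 m/s.
m₀/m_f = exp(Δv / v_e) = exp(430 / 2256.3) = exp(0.1906) = 1.2099.
m_f = m₀ / 1.2099 = 694 / 1.2099 = 573.601 kg.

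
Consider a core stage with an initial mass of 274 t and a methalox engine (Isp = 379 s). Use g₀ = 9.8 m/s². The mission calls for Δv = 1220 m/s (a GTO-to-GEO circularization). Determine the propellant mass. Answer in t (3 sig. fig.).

v_e = Isp · g₀ = 379 × 9.8 = 3714.2 m/s.
m₀/m_f = exp(Δv / v_e) = exp(1220 / 3714.2) = exp(0.3285) = 1.3888.
m_f = 274 / 1.3888 = 197.293 t, so propellant = m₀ − m_f = 274 − 197.293 = 76.707 t.

propellant mass ≈ 76.7 t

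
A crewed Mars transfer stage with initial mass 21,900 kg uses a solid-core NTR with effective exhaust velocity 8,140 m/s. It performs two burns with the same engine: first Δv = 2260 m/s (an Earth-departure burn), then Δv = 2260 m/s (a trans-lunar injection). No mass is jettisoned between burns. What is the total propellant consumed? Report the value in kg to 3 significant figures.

After the first burn: m = 21900 × exp(−2260/8140.0) = 21900 × 0.75757 = 16,590.8 kg.
After the second burn: m = 16,590.8 × exp(−2260/8140.0) = 16,590.8 × 0.75757 = 12,568.7 kg.
Total propellant = m₀ − m_final = 21900 − 12,568.7 = 9,331.3 kg.

total propellant consumed ≈ 9330 kg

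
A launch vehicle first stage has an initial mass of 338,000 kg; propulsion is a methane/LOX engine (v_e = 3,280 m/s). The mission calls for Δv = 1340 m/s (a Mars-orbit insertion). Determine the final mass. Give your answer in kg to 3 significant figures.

By the Tsiolkovsky rocket equation, m₀/m_f = exp(Δv / v_e) = exp(1340 / 3280.0) = exp(0.4085) = 1.5046.
m_f = m₀ / 1.5046 = 338,000 / 1.5046 = 224,644 kg.

final mass ≈ 225000 kg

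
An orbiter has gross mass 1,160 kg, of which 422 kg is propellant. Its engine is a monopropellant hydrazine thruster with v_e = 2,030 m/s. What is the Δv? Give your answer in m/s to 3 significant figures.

m_f = m₀ − m_prop = 1,160 − 422 = 738 kg.
Δv = v_e · ln(m₀/m_f) = 2030.0 × ln(1.572) = 2030.0 × 0.4522 ≈ 918.0 m/s.

Δv ≈ 918 m/s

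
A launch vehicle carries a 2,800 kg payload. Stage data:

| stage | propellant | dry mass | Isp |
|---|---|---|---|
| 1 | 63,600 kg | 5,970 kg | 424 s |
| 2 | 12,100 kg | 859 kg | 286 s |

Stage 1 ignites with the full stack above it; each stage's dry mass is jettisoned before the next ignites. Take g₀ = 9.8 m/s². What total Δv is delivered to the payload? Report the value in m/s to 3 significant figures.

Δv ≈ 9780 m/s

Ignition mass of stage 1 = 63,600+5,970 + 12,100+859 + 2,800 = 85,329 kg.
Stage 1: m₀ = 85,329 kg, m_f = 85,329 − 63,600 = 21,729 kg; Δv = 424×9.8×ln(3.927) = 4155.2×1.3679 ≈ 5684 m/s.
Stage 2: m₀ = 15,759 kg, m_f = 15,759 − 12,100 = 3,659 kg; Δv = 286×9.8×ln(4.307) = 2802.8×1.4602 ≈ 4093 m/s.
Total Δv = 5684 + 4093 = 9777 m/s.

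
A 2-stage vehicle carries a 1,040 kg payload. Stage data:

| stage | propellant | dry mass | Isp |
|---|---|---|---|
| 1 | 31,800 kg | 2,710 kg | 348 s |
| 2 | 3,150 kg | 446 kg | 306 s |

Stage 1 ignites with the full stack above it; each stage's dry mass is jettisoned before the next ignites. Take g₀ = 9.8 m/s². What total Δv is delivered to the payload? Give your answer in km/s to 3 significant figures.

Δv ≈ 9.12 km/s

Ignition mass of stage 1 = 31,800+2,710 + 3,150+446 + 1,040 = 39,146 kg.
Stage 1: m₀ = 39,146 kg, m_f = 39,146 − 31,800 = 7,346 kg; Δv = 348×9.8×ln(5.329) = 3410.4×1.6731 ≈ 5706 m/s.
Stage 2: m₀ = 4,636 kg, m_f = 4,636 − 3,150 = 1,486 kg; Δv = 306×9.8×ln(3.12) = 2998.8×1.1378 ≈ 3412 m/s.
Total Δv = 5706 + 3412 = 9118 m/s.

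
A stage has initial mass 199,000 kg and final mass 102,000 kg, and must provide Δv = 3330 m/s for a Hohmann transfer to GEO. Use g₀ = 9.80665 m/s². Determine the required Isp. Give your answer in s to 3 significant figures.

ln(m₀/m_f) = ln(199000/102000) = ln(1.951) = 0.6683.
From the ideal rocket equation, v_e = Δv / ln(m₀/m_f) = 3330 / 0.6683 = 4982.6 m/s.
Isp = v_e / g₀ = 4982.6 / 9.80665 = 508.1 s.

Isp ≈ 508 s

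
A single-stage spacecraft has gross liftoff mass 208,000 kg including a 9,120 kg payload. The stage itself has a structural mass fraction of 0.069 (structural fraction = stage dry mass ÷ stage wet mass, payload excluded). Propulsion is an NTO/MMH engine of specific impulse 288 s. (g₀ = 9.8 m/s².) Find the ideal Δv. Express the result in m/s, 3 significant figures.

Δv ≈ 6230 m/s

Stage wet mass = m₀ − payload = 208,000 − 9,120 = 198,880 kg.
Stage dry mass = ε × stage wet mass = 0.069 × 198,880 = 13,722.7 kg.
Burnout mass m_f = stage dry + payload = 13,722.7 + 9,120 = 22,842.7 kg.
v_e = Isp · g₀ = 288 × 9.8 = 2822.4 m/s.
Δv = v_e · ln(208,000/22,842.7) = 2822.4 × ln(9.106) = 2822.4 × 2.2089 ≈ 6234 m/s.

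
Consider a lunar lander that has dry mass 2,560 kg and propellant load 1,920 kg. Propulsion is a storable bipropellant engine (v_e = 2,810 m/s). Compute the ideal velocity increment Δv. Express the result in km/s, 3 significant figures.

m₀ = m_dry + m_prop = 2,560 + 1,920 = 4,480 kg.
By the Tsiolkovsky rocket equation, Δv = v_e · ln(m₀/m_f) = 2810.0 × ln(1.75) = 2810.0 × 0.5596 ≈ 1572.5 m/s.

Δv ≈ 1.57 km/s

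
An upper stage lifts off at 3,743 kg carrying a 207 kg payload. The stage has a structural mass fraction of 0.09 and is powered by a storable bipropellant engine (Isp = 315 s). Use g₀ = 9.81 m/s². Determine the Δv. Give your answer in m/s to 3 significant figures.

Δv ≈ 6070 m/s

Stage wet mass = m₀ − payload = 3,743 − 207 = 3,536 kg.
Stage dry mass = ε × stage wet mass = 0.09 × 3,536 = 318.24 kg.
Burnout mass m_f = stage dry + payload = 318.24 + 207 = 525.24 kg.
v_e = Isp · g₀ = 315 × 9.81 = 3090.2 m/s.
From the ideal rocket equation, Δv = v_e · ln(3,743/525.24) = 3090.2 × ln(7.126) = 3090.2 × 1.9638 ≈ 6068 m/s.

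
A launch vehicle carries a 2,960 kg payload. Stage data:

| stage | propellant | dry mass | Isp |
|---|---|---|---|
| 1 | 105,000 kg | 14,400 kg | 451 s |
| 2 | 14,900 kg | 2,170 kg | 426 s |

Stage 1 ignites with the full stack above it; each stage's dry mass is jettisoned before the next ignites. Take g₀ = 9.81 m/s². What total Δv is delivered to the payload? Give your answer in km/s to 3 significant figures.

Δv ≈ 11.9 km/s

Ignition mass of stage 1 = 105,000+14,400 + 14,900+2,170 + 2,960 = 139,430 kg.
Stage 1: m₀ = 139,430 kg, m_f = 139,430 − 105,000 = 34,430 kg; Δv = 451×9.81×ln(4.05) = 4424.3×1.3986 ≈ 6188 m/s.
Stage 2: m₀ = 20,030 kg, m_f = 20,030 − 14,900 = 5,130 kg; Δv = 426×9.81×ln(3.904) = 4179.1×1.3621 ≈ 5692 m/s.
Total Δv = 6188 + 5692 = 11880 m/s.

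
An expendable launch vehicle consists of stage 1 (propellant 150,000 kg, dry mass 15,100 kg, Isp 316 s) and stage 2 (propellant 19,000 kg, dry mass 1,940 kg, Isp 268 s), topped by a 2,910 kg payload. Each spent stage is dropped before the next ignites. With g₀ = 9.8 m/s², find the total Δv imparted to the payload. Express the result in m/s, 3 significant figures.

Ignition mass of stage 1 = 150,000+15,100 + 19,000+1,940 + 2,910 = 188,950 kg.
Stage 1: m₀ = 188,950 kg, m_f = 188,950 − 150,000 = 38,950 kg; Δv = 316×9.8×ln(4.851) = 3096.8×1.5792 ≈ 4890 m/s.
Stage 2: m₀ = 23,850 kg, m_f = 23,850 − 19,000 = 4,850 kg; Δv = 268×9.8×ln(4.918) = 2626.4×1.5928 ≈ 4183 m/s.
Total Δv = 4890 + 4183 = 9073 m/s.

Δv ≈ 9070 m/s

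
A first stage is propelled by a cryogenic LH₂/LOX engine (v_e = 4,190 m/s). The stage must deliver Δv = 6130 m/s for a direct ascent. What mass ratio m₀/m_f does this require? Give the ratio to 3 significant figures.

mass ratio ≈ 4.32

m₀/m_f = exp(Δv / v_e) = exp(6130 / 4190.0) = exp(1.4630) = 4.3189.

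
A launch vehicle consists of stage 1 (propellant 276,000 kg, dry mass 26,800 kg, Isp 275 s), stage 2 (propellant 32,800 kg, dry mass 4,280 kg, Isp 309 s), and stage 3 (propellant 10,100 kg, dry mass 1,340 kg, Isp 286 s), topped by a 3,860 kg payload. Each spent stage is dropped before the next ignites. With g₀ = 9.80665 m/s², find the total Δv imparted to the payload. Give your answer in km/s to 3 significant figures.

Δv ≈ 10.1 km/s

Ignition mass of stage 1 = 276,000+26,800 + 32,800+4,280 + 10,100+1,340 + 3,860 = 355,180 kg.
Stage 1: m₀ = 355,180 kg, m_f = 355,180 − 276,000 = 79,180 kg; Δv = 275×9.80665×ln(4.486) = 2696.8×1.5009 ≈ 4048 m/s.
Stage 2: m₀ = 52,380 kg, m_f = 52,380 − 32,800 = 19,580 kg; Δv = 309×9.80665×ln(2.675) = 3030.3×0.9840 ≈ 2982 m/s.
Stage 3: m₀ = 15,300 kg, m_f = 15,300 − 10,100 = 5,200 kg; Δv = 286×9.80665×ln(2.942) = 2804.7×1.0792 ≈ 3027 m/s.
Total Δv = 4048 + 2982 + 3027 = 10057 m/s.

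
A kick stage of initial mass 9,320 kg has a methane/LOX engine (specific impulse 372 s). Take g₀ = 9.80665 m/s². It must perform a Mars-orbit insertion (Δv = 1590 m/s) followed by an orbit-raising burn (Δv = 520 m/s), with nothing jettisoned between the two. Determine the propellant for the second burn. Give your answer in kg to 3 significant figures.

v_e = Isp · g₀ = 372 × 9.80665 = 3648.1 m/s.
After the first burn: m = 9320 × exp(−1590/3648.1) = 9320 × 0.64672 = 6,027.43 kg.
After the second burn: m = 6,027.43 × exp(−520/3648.1) = 6,027.43 × 0.86715 = 5,226.69 kg.
Second-burn propellant = 6,027.43 − 5,226.69 = 800.74 kg.

propellant for the second burn ≈ 801 kg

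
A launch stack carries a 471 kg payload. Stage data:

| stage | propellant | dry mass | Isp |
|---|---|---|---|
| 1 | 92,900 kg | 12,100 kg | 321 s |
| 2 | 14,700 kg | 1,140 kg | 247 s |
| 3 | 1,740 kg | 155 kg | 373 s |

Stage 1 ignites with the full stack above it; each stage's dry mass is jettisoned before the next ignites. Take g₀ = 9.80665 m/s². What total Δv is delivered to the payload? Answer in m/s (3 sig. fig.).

Ignition mass of stage 1 = 92,900+12,100 + 14,700+1,140 + 1,740+155 + 471 = 123,206 kg.
Stage 1: m₀ = 123,206 kg, m_f = 123,206 − 92,900 = 30,306 kg; Δv = 321×9.80665×ln(4.065) = 3147.9×1.4025 ≈ 4415 m/s.
Stage 2: m₀ = 18,206 kg, m_f = 18,206 − 14,700 = 3,506 kg; Δv = 247×9.80665×ln(5.193) = 2422.2×1.6473 ≈ 3990 m/s.
Stage 3: m₀ = 2,366 kg, m_f = 2,366 − 1,740 = 626 kg; Δv = 373×9.80665×ln(3.78) = 3657.9×1.3296 ≈ 4864 m/s.
Total Δv = 4415 + 3990 + 4864 = 13269 m/s.

Δv ≈ 13300 m/s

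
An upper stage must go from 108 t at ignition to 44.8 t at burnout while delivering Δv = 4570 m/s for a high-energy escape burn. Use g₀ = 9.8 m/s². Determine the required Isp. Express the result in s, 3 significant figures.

ln(m₀/m_f) = ln(108000/44800) = ln(2.411) = 0.8799.
Rocket equation: v_e = Δv / ln(m₀/m_f) = 4570 / 0.8799 = 5193.6 m/s.
Isp = v_e / g₀ = 5193.6 / 9.8 = 530.0 s.

Isp ≈ 530 s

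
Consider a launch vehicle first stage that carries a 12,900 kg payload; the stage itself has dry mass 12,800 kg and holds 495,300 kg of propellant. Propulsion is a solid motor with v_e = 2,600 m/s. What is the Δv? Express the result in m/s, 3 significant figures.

m₀ = payload + dry + propellant = 12,900 + 12,800 + 495,300 = 521,000 kg.
m_f = payload + dry = 12,900 + 12,800 = 25,700 kg.
From the ideal rocket equation, Δv = v_e · ln(m₀/m_f) = 2600.0 × ln(20.27) = 2600.0 × 3.0093 ≈ 7824.1 m/s.

Δv ≈ 7820 m/s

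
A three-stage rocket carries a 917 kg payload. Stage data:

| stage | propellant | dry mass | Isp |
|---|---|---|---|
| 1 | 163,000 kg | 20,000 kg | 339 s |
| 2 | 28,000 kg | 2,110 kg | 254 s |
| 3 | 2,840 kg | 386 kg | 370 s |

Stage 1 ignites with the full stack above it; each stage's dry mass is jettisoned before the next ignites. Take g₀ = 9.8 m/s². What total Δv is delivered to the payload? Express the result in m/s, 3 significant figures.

Δv ≈ 13000 m/s

Ignition mass of stage 1 = 163,000+20,000 + 28,000+2,110 + 2,840+386 + 917 = 217,253 kg.
Stage 1: m₀ = 217,253 kg, m_f = 217,253 − 163,000 = 54,253 kg; Δv = 339×9.8×ln(4.004) = 3322.2×1.3874 ≈ 4609 m/s.
Stage 2: m₀ = 34,253 kg, m_f = 34,253 − 28,000 = 6,253 kg; Δv = 254×9.8×ln(5.478) = 2489.2×1.7007 ≈ 4233 m/s.
Stage 3: m₀ = 4,143 kg, m_f = 4,143 − 2,840 = 1,303 kg; Δv = 370×9.8×ln(3.18) = 3626.0×1.1568 ≈ 4194 m/s.
Total Δv = 4609 + 4233 + 4194 = 13036 m/s.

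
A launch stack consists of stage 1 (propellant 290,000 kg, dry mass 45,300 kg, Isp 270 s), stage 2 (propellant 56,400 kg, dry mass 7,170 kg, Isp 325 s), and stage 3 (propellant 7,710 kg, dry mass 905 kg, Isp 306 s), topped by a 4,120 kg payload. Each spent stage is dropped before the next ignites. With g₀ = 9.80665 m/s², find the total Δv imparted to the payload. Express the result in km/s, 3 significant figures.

Δv ≈ 10.3 km/s

Ignition mass of stage 1 = 290,000+45,300 + 56,400+7,170 + 7,710+905 + 4,120 = 411,605 kg.
Stage 1: m₀ = 411,605 kg, m_f = 411,605 − 290,000 = 121,605 kg; Δv = 270×9.80665×ln(3.385) = 2647.8×1.2193 ≈ 3228 m/s.
Stage 2: m₀ = 76,305 kg, m_f = 76,305 − 56,400 = 19,905 kg; Δv = 325×9.80665×ln(3.833) = 3187.2×1.3438 ≈ 4283 m/s.
Stage 3: m₀ = 12,735 kg, m_f = 12,735 − 7,710 = 5,025 kg; Δv = 306×9.80665×ln(2.534) = 3000.8×0.9299 ≈ 2791 m/s.
Total Δv = 3228 + 4283 + 2791 = 10302 m/s.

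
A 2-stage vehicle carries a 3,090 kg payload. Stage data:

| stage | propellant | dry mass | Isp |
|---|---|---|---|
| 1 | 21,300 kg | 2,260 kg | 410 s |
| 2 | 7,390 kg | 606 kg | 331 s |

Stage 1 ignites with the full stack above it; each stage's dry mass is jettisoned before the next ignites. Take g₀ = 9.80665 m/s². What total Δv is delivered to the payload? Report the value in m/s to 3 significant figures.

Δv ≈ 7400 m/s

Ignition mass of stage 1 = 21,300+2,260 + 7,390+606 + 3,090 = 34,646 kg.
Stage 1: m₀ = 34,646 kg, m_f = 34,646 − 21,300 = 13,346 kg; Δv = 410×9.80665×ln(2.596) = 4020.7×0.9540 ≈ 3836 m/s.
Stage 2: m₀ = 11,086 kg, m_f = 11,086 − 7,390 = 3,696 kg; Δv = 331×9.80665×ln(2.999) = 3246.0×1.0984 ≈ 3566 m/s.
Total Δv = 3836 + 3566 = 7402 m/s.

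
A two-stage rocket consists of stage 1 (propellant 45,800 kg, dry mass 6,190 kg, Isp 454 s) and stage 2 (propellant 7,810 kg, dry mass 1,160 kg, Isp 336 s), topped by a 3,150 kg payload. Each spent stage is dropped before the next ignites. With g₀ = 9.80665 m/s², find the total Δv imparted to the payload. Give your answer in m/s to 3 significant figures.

Ignition mass of stage 1 = 45,800+6,190 + 7,810+1,160 + 3,150 = 64,110 kg.
Stage 1: m₀ = 64,110 kg, m_f = 64,110 − 45,800 = 18,310 kg; Δv = 454×9.80665×ln(3.501) = 4452.2×1.2532 ≈ 5579 m/s.
Stage 2: m₀ = 12,120 kg, m_f = 12,120 − 7,810 = 4,310 kg; Δv = 336×9.80665×ln(2.812) = 3295.0×1.0339 ≈ 3407 m/s.
Total Δv = 5579 + 3407 = 8986 m/s.

Δv ≈ 8990 m/s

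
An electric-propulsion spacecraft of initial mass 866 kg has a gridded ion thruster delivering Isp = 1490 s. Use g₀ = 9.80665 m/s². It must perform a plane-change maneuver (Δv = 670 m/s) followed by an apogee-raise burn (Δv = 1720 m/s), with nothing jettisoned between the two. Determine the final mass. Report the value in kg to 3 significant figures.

v_e = Isp · g₀ = 1490 × 9.80665 = 14611.9 m/s.
After the first burn: m = 866 × exp(−670/14611.9) = 866 × 0.95518 = 827.186 kg.
After the second burn: m = 827.186 × exp(−1720/14611.9) = 827.186 × 0.88895 = 735.327 kg.

final mass ≈ 735 kg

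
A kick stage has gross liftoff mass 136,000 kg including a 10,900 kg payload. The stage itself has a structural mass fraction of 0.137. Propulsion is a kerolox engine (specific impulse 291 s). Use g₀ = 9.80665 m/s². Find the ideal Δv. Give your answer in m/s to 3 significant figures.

Δv ≈ 4510 m/s

Stage wet mass = m₀ − payload = 136,000 − 10,900 = 125,100 kg.
Stage dry mass = ε × stage wet mass = 0.137 × 125,100 = 17,138.7 kg.
Burnout mass m_f = stage dry + payload = 17,138.7 + 10,900 = 28,038.7 kg.
v_e = Isp · g₀ = 291 × 9.80665 = 2853.7 m/s.
From the ideal rocket equation, Δv = v_e · ln(136,000/28,038.7) = 2853.7 × ln(4.85) = 2853.7 × 1.5791 ≈ 4506 m/s.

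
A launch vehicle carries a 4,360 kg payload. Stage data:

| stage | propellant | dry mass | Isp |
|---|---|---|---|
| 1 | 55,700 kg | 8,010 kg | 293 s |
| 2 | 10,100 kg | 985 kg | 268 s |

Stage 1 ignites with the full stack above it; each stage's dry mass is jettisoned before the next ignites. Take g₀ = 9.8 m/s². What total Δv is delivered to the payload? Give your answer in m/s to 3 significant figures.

Ignition mass of stage 1 = 55,700+8,010 + 10,100+985 + 4,360 = 79,155 kg.
Stage 1: m₀ = 79,155 kg, m_f = 79,155 − 55,700 = 23,455 kg; Δv = 293×9.8×ln(3.375) = 2871.4×1.2163 ≈ 3493 m/s.
Stage 2: m₀ = 15,445 kg, m_f = 15,445 − 10,100 = 5,345 kg; Δv = 268×9.8×ln(2.89) = 2626.4×1.0611 ≈ 2787 m/s.
Total Δv = 3493 + 2787 = 6280 m/s.

Δv ≈ 6280 m/s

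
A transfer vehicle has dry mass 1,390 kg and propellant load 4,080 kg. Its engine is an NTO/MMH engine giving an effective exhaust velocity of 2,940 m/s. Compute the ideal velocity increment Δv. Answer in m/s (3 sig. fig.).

Δv ≈ 4030 m/s

m₀ = m_dry + m_prop = 1,390 + 4,080 = 5,470 kg.
Rocket equation: Δv = v_e · ln(m₀/m_f) = 2940.0 × ln(3.935) = 2940.0 × 1.3700 ≈ 4027.7 m/s.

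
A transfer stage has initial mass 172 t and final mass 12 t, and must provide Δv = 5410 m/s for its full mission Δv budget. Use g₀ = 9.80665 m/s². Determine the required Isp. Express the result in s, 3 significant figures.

Isp ≈ 207 s

ln(m₀/m_f) = ln(172000/12000) = ln(14.33) = 2.6626.
Using Δv = v_e ln(m₀/m_f): v_e = Δv / ln(m₀/m_f) = 5410 / 2.6626 = 2031.9 m/s.
Isp = v_e / g₀ = 2031.9 / 9.80665 = 207.2 s.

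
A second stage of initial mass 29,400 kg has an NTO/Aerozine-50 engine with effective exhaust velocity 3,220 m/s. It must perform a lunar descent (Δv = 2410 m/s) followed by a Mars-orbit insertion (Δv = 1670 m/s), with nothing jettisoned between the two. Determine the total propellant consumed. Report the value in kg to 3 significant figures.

After the first burn: m = 29400 × exp(−2410/3220.0) = 29400 × 0.47310 = 13,909.1 kg.
After the second burn: m = 13,909.1 × exp(−1670/3220.0) = 13,909.1 × 0.59533 = 8,280.5 kg.
Total propellant = m₀ − m_final = 29400 − 8,280.5 = 21,119.5 kg.

total propellant consumed ≈ 21100 kg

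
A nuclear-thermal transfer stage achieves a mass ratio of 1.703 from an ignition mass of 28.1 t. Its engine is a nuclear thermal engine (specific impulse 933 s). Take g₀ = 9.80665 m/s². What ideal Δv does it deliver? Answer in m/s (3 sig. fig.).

v_e = Isp · g₀ = 933 × 9.80665 = 9149.6 m/s.
By the Tsiolkovsky rocket equation, Δv = v_e · ln(1.703) = 9149.6 × 0.5324 ≈ 4871.2 m/s.

Δv ≈ 4870 m/s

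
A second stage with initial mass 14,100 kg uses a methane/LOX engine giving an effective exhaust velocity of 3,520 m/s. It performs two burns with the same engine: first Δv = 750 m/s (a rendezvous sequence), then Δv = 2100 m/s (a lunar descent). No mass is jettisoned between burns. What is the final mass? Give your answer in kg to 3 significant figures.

final mass ≈ 6270 kg

After the first burn: m = 14100 × exp(−750/3520.0) = 14100 × 0.80810 = 11,394.2 kg.
After the second burn: m = 11,394.2 × exp(−2100/3520.0) = 11,394.2 × 0.55069 = 6,274.67 kg.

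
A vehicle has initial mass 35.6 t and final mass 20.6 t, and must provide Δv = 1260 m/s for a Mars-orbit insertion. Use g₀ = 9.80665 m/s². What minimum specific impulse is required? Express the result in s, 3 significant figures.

ln(m₀/m_f) = ln(35600/20600) = ln(1.728) = 0.5471.
v_e = Δv / ln(m₀/m_f) = 1260 / 0.5471 = 2303.2 m/s.
Isp = v_e / g₀ = 2303.2 / 9.80665 = 234.9 s.

Isp ≈ 235 s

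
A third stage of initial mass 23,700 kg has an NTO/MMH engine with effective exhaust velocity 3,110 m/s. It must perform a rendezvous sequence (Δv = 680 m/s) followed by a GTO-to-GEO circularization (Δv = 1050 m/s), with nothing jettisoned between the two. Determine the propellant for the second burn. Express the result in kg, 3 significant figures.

propellant for the second burn ≈ 5460 kg

After the first burn: m = 23700 × exp(−680/3110.0) = 23700 × 0.80360 = 19,045.3 kg.
After the second burn: m = 19,045.3 × exp(−1050/3110.0) = 19,045.3 × 0.71347 = 13,588.3 kg.
Second-burn propellant = 19,045.3 − 13,588.3 = 5,457 kg.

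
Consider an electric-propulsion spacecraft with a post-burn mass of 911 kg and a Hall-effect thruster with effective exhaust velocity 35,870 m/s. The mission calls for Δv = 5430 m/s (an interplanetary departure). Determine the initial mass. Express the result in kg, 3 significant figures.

m₀/m_f = exp(Δv / v_e) = exp(5430 / 35870.0) = exp(0.1514) = 1.1634.
m₀ = m_f × 1.1634 = 911 × 1.1634 = 1,059.86 kg.

initial mass ≈ 1060 kg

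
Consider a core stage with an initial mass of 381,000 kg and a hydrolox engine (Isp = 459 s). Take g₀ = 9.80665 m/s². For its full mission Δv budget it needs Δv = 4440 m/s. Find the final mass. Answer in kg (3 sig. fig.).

v_e = Isp · g₀ = 459 × 9.80665 = 4501.3 m/s.
From the ideal rocket equation, m₀/m_f = exp(Δv / v_e) = exp(4440 / 4501.3) = exp(0.9864) = 2.6815.
m_f = m₀ / 2.6815 = 381,000 / 2.6815 = 142,085 kg.

final mass ≈ 142000 kg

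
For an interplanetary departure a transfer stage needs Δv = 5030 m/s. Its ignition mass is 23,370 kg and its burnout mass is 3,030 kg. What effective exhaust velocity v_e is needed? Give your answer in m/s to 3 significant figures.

v_e ≈ 2460 m/s

ln(m₀/m_f) = ln(23370/3030) = ln(7.713) = 2.0429.
v_e = Δv / ln(m₀/m_f) = 5030 / 2.0429 = 2462.2 m/s.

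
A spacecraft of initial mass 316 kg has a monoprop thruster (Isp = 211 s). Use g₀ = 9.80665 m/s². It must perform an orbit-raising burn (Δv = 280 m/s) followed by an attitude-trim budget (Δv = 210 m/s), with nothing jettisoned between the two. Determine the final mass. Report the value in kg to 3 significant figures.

v_e = Isp · g₀ = 211 × 9.80665 = 2069.2 m/s.
After the first burn: m = 316 × exp(−280/2069.2) = 316 × 0.87344 = 276.007 kg.
After the second burn: m = 276.007 × exp(−210/2069.2) = 276.007 × 0.90349 = 249.37 kg.

final mass ≈ 249 kg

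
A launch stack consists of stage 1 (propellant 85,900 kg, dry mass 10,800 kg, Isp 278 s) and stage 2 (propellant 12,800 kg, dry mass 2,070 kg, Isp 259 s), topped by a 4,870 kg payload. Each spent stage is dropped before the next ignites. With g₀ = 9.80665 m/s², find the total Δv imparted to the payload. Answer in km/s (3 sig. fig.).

Ignition mass of stage 1 = 85,900+10,800 + 12,800+2,070 + 4,870 = 116,440 kg.
Stage 1: m₀ = 116,440 kg, m_f = 116,440 − 85,900 = 30,540 kg; Δv = 278×9.80665×ln(3.813) = 2726.2×1.3383 ≈ 3649 m/s.
Stage 2: m₀ = 19,740 kg, m_f = 19,740 − 12,800 = 6,940 kg; Δv = 259×9.80665×ln(2.844) = 2539.9×1.0453 ≈ 2655 m/s.
Total Δv = 3649 + 2655 = 6304 m/s.

Δv ≈ 6.30 km/s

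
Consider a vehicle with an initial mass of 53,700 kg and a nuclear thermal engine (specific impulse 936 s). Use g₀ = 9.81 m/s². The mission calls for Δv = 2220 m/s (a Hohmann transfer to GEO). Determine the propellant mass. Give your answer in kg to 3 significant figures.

propellant mass ≈ 11500 kg

v_e = Isp · g₀ = 936 × 9.81 = 9182.2 m/s.
m₀/m_f = exp(Δv / v_e) = exp(2220 / 9182.2) = exp(0.2418) = 1.2735.
m_f = 53,700 / 1.2735 = 42,167.3 kg, so propellant = m₀ − m_f = 53,700 − 42,167.3 = 11,532.7 kg.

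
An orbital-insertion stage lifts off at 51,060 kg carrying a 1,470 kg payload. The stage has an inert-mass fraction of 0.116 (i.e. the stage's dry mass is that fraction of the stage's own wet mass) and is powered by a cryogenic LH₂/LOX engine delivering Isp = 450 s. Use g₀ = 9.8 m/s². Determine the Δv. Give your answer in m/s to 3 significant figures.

Stage wet mass = m₀ − payload = 51,060 − 1,470 = 49,590 kg.
Stage dry mass = ε × stage wet mass = 0.116 × 49,590 = 5,752.44 kg.
Burnout mass m_f = stage dry + payload = 5,752.44 + 1,470 = 7,222.44 kg.
v_e = Isp · g₀ = 450 × 9.8 = 4410.0 m/s.
Δv = v_e · ln(51,060/7,222.44) = 4410.0 × ln(7.07) = 4410.0 × 1.9558 ≈ 8625 m/s.

Δv ≈ 8630 m/s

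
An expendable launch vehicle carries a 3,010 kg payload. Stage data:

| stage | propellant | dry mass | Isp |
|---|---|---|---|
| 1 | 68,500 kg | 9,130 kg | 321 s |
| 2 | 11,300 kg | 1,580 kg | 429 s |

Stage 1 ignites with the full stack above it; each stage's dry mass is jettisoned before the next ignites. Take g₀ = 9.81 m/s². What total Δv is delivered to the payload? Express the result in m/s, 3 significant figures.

Δv ≈ 9380 m/s

Ignition mass of stage 1 = 68,500+9,130 + 11,300+1,580 + 3,010 = 93,520 kg.
Stage 1: m₀ = 93,520 kg, m_f = 93,520 − 68,500 = 25,020 kg; Δv = 321×9.81×ln(3.738) = 3149.0×1.3185 ≈ 4152 m/s.
Stage 2: m₀ = 15,890 kg, m_f = 15,890 − 11,300 = 4,590 kg; Δv = 429×9.81×ln(3.462) = 4208.5×1.2418 ≈ 5226 m/s.
Total Δv = 4152 + 5226 = 9378 m/s.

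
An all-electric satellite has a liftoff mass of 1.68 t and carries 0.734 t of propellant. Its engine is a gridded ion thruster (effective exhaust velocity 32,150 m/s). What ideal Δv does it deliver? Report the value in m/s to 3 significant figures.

Δv ≈ 18500 m/s

m_f = m₀ − m_prop = 1.68 − 0.734 = 0.946 t.
By the Tsiolkovsky rocket equation, Δv = v_e · ln(m₀/m_f) = 32150.0 × ln(1.776) = 32150.0 × 0.5743 ≈ 18464.0 m/s.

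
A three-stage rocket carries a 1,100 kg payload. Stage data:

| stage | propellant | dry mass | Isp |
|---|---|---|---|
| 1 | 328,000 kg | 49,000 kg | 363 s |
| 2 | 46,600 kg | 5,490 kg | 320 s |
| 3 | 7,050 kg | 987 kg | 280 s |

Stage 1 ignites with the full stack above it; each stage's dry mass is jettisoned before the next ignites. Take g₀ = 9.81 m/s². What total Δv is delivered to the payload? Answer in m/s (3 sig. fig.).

Δv ≈ 13500 m/s

Ignition mass of stage 1 = 328,000+49,000 + 46,600+5,490 + 7,050+987 + 1,100 = 438,227 kg.
Stage 1: m₀ = 438,227 kg, m_f = 438,227 − 328,000 = 110,227 kg; Δv = 363×9.81×ln(3.976) = 3561.0×1.3802 ≈ 4915 m/s.
Stage 2: m₀ = 61,227 kg, m_f = 61,227 − 46,600 = 14,627 kg; Δv = 320×9.81×ln(4.186) = 3139.2×1.4317 ≈ 4494 m/s.
Stage 3: m₀ = 9,137 kg, m_f = 9,137 − 7,050 = 2,087 kg; Δv = 280×9.81×ln(4.378) = 2746.8×1.4766 ≈ 4056 m/s.
Total Δv = 4915 + 4494 + 4056 = 13465 m/s.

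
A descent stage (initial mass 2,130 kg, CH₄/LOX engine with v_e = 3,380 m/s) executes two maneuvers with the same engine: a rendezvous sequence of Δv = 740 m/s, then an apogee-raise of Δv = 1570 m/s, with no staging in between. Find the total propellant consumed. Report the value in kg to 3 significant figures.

total propellant consumed ≈ 1050 kg

After the first burn: m = 2130 × exp(−740/3380.0) = 2130 × 0.80337 = 1,711.18 kg.
After the second burn: m = 1,711.18 × exp(−1570/3380.0) = 1,711.18 × 0.62845 = 1,075.39 kg.
Total propellant = m₀ − m_final = 2130 − 1,075.39 = 1,054.61 kg.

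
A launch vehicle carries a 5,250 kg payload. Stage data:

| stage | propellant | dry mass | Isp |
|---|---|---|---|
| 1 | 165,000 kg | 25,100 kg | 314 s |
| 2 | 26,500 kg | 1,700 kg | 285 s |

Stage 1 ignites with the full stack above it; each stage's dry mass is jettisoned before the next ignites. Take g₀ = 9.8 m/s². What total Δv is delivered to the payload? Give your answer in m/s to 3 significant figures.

Ignition mass of stage 1 = 165,000+25,100 + 26,500+1,700 + 5,250 = 223,550 kg.
Stage 1: m₀ = 223,550 kg, m_f = 223,550 − 165,000 = 58,550 kg; Δv = 314×9.8×ln(3.818) = 3077.2×1.3398 ≈ 4123 m/s.
Stage 2: m₀ = 33,450 kg, m_f = 33,450 − 26,500 = 6,950 kg; Δv = 285×9.8×ln(4.813) = 2793.0×1.5713 ≈ 4389 m/s.
Total Δv = 4123 + 4389 = 8512 m/s.

Δv ≈ 8510 m/s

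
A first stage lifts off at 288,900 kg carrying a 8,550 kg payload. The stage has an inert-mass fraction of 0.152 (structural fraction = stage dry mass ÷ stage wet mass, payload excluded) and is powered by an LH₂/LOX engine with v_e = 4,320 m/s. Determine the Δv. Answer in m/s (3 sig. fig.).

Stage wet mass = m₀ − payload = 288,900 − 8,550 = 280,350 kg.
Stage dry mass = ε × stage wet mass = 0.152 × 280,350 = 42,613.2 kg.
Burnout mass m_f = stage dry + payload = 42,613.2 + 8,550 = 51,163.2 kg.
Using Δv = v_e ln(m₀/m_f): Δv = v_e · ln(288,900/51,163.2) = 4320.0 × ln(5.647) = 4320.0 × 1.7311 ≈ 7478 m/s.

Δv ≈ 7480 m/s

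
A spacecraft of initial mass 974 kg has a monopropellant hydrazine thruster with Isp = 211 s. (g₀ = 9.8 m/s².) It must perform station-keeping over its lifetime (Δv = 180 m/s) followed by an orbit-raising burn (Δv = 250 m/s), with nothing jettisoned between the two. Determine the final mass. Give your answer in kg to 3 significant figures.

final mass ≈ 791 kg

v_e = Isp · g₀ = 211 × 9.8 = 2067.8 m/s.
After the first burn: m = 974 × exp(−180/2067.8) = 974 × 0.91663 = 892.798 kg.
After the second burn: m = 892.798 × exp(−250/2067.8) = 892.798 × 0.88612 = 791.126 kg.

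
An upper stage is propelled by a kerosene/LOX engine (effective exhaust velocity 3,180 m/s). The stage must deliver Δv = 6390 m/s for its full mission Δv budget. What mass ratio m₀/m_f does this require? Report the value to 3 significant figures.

mass ratio ≈ 7.46

Rocket equation: m₀/m_f = exp(Δv / v_e) = exp(6390 / 3180.0) = exp(2.0094) = 7.4591.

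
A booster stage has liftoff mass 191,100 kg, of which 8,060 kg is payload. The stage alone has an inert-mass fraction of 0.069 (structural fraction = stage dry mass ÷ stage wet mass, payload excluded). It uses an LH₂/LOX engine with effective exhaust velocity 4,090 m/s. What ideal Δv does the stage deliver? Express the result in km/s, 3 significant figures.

Stage wet mass = m₀ − payload = 191,100 − 8,060 = 183,040 kg.
Stage dry mass = ε × stage wet mass = 0.069 × 183,040 = 12,629.8 kg.
Burnout mass m_f = stage dry + payload = 12,629.8 + 8,060 = 20,689.8 kg.
Δv = v_e · ln(191,100/20,689.8) = 4090.0 × ln(9.236) = 4090.0 × 2.2232 ≈ 9093 m/s.

Δv ≈ 9.09 km/s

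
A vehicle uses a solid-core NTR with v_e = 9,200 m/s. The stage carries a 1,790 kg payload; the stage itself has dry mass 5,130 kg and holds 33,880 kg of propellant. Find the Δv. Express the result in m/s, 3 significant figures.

m₀ = payload + dry + propellant = 1,790 + 5,130 + 33,880 = 40,800 kg.
m_f = payload + dry = 1,790 + 5,130 = 6,920 kg.
Using Δv = v_e ln(m₀/m_f): Δv = v_e · ln(m₀/m_f) = 9200.0 × ln(5.896) = 9200.0 × 1.7743 ≈ 16323.3 m/s.

Δv ≈ 16300 m/s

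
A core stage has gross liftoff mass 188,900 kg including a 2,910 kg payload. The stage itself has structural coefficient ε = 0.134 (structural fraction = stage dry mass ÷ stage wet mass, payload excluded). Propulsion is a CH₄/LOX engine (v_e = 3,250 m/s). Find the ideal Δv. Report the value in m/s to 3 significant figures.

Δv ≈ 6220 m/s

Stage wet mass = m₀ − payload = 188,900 − 2,910 = 185,990 kg.
Stage dry mass = ε × stage wet mass = 0.134 × 185,990 = 24,922.7 kg.
Burnout mass m_f = stage dry + payload = 24,922.7 + 2,910 = 27,832.7 kg.
Δv = v_e · ln(188,900/27,832.7) = 3250.0 × ln(6.787) = 3250.0 × 1.9150 ≈ 6224 m/s.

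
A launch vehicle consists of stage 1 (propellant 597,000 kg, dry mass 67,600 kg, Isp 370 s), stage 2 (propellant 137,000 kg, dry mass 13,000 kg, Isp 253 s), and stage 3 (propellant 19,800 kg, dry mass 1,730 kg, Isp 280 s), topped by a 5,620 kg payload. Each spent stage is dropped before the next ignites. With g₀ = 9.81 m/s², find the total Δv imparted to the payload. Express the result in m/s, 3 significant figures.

Δv ≈ 11800 m/s

Ignition mass of stage 1 = 597,000+67,600 + 137,000+13,000 + 19,800+1,730 + 5,620 = 841,750 kg.
Stage 1: m₀ = 841,750 kg, m_f = 841,750 − 597,000 = 244,750 kg; Δv = 370×9.81×ln(3.439) = 3629.7×1.2352 ≈ 4484 m/s.
Stage 2: m₀ = 177,150 kg, m_f = 177,150 − 137,000 = 40,150 kg; Δv = 253×9.81×ln(4.412) = 2481.9×1.4844 ≈ 3684 m/s.
Stage 3: m₀ = 27,150 kg, m_f = 27,150 − 19,800 = 7,350 kg; Δv = 280×9.81×ln(3.694) = 2746.8×1.3067 ≈ 3589 m/s.
Total Δv = 4484 + 3684 + 3589 = 11757 m/s.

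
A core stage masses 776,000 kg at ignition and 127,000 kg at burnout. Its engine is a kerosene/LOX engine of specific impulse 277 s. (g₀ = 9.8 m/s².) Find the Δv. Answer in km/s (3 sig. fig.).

Δv ≈ 4.91 km/s

v_e = Isp · g₀ = 277 × 9.8 = 2714.6 m/s.
Δv = v_e · ln(m₀/m_f) = 2714.6 × ln(6.11) = 2714.6 × 1.8100 ≈ 4913.3 m/s.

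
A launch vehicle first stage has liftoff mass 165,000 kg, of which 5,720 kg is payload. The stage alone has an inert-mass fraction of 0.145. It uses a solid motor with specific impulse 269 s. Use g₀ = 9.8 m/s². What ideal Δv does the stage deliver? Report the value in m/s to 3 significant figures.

Stage wet mass = m₀ − payload = 165,000 − 5,720 = 159,280 kg.
Stage dry mass = ε × stage wet mass = 0.145 × 159,280 = 23,095.6 kg.
Burnout mass m_f = stage dry + payload = 23,095.6 + 5,720 = 28,815.6 kg.
v_e = Isp · g₀ = 269 × 9.8 = 2636.2 m/s.
Δv = v_e · ln(165,000/28,815.6) = 2636.2 × ln(5.726) = 2636.2 × 1.7450 ≈ 4600 m/s.

Δv ≈ 4600 m/s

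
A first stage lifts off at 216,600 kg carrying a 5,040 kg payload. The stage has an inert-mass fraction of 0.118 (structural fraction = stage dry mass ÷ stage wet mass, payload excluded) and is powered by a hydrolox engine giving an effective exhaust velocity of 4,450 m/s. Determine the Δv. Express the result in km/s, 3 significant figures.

Δv ≈ 8.80 km/s

Stage wet mass = m₀ − payload = 216,600 − 5,040 = 211,560 kg.
Stage dry mass = ε × stage wet mass = 0.118 × 211,560 = 24,964.1 kg.
Burnout mass m_f = stage dry + payload = 24,964.1 + 5,040 = 30,004.1 kg.
Δv = v_e · ln(216,600/30,004.1) = 4450.0 × ln(7.219) = 4450.0 × 1.9767 ≈ 8796 m/s.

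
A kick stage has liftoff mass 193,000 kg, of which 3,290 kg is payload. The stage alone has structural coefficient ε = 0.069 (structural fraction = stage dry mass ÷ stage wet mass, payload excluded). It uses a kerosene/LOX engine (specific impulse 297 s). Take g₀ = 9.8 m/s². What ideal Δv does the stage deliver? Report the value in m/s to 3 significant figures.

Stage wet mass = m₀ − payload = 193,000 − 3,290 = 189,710 kg.
Stage dry mass = ε × stage wet mass = 0.069 × 189,710 = 13,090 kg.
Burnout mass m_f = stage dry + payload = 13,090 + 3,290 = 16,380 kg.
v_e = Isp · g₀ = 297 × 9.8 = 2910.6 m/s.
Δv = v_e · ln(193,000/16,380) = 2910.6 × ln(11.78) = 2910.6 × 2.4666 ≈ 7179 m/s.

Δv ≈ 7180 m/s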